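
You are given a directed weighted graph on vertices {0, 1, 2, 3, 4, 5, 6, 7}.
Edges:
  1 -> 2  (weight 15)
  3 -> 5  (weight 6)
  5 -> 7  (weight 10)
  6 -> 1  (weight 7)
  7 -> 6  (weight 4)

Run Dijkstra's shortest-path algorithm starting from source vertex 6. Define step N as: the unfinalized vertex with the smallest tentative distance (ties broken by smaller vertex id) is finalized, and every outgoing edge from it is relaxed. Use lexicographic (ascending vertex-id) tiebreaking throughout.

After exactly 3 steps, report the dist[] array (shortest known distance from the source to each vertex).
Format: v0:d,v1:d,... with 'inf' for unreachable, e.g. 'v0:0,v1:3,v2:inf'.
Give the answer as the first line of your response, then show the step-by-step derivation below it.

v0:inf,v1:7,v2:22,v3:inf,v4:inf,v5:inf,v6:0,v7:inf

step 1: dist = v0:inf,v1:7,v2:inf,v3:inf,v4:inf,v5:inf,v6:0,v7:inf
step 2: dist = v0:inf,v1:7,v2:22,v3:inf,v4:inf,v5:inf,v6:0,v7:inf
step 3: dist = v0:inf,v1:7,v2:22,v3:inf,v4:inf,v5:inf,v6:0,v7:inf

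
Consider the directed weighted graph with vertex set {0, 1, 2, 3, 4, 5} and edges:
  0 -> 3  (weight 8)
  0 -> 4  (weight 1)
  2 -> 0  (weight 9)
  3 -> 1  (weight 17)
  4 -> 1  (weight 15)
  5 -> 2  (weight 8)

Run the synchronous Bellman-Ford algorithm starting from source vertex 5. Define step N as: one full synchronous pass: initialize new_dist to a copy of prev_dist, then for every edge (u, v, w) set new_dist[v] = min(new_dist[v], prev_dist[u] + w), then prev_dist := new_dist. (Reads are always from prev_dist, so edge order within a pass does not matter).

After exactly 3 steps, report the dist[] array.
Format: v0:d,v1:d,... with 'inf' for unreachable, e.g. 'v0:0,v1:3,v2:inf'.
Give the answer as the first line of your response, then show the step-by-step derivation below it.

v0:17,v1:inf,v2:8,v3:25,v4:18,v5:0

step 1: dist = v0:inf,v1:inf,v2:8,v3:inf,v4:inf,v5:0
step 2: dist = v0:17,v1:inf,v2:8,v3:inf,v4:inf,v5:0
step 3: dist = v0:17,v1:inf,v2:8,v3:25,v4:18,v5:0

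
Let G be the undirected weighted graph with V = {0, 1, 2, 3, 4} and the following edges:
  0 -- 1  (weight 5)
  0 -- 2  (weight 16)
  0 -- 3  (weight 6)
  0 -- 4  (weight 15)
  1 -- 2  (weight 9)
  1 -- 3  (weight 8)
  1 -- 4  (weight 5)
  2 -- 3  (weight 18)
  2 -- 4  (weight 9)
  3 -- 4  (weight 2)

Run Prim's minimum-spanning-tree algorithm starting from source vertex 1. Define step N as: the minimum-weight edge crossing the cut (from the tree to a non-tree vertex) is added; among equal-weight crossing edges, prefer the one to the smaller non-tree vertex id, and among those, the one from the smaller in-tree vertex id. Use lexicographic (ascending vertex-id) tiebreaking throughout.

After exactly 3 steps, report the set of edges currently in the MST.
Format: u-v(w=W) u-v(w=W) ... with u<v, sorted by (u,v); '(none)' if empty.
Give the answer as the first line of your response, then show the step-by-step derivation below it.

0-1(w=5) 1-4(w=5) 3-4(w=2)

step 1: add edge 0-1 (w=5); MST = {0-1(w=5)}
step 2: add edge 1-4 (w=5); MST = {0-1(w=5) 1-4(w=5)}
step 3: add edge 3-4 (w=2); MST = {0-1(w=5) 1-4(w=5) 3-4(w=2)}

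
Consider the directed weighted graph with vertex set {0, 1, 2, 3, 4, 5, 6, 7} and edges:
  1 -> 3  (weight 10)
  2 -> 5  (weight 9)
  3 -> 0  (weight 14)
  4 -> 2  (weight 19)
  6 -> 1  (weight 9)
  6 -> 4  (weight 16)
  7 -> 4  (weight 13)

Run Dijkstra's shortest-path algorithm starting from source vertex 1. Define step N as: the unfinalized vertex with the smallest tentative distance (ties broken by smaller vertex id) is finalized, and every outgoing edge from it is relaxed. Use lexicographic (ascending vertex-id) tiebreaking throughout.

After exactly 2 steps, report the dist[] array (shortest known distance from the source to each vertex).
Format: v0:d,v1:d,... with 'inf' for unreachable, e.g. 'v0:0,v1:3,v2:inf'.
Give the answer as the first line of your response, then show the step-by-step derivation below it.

v0:24,v1:0,v2:inf,v3:10,v4:inf,v5:inf,v6:inf,v7:inf

step 1: dist = v0:inf,v1:0,v2:inf,v3:10,v4:inf,v5:inf,v6:inf,v7:inf
step 2: dist = v0:24,v1:0,v2:inf,v3:10,v4:inf,v5:inf,v6:inf,v7:inf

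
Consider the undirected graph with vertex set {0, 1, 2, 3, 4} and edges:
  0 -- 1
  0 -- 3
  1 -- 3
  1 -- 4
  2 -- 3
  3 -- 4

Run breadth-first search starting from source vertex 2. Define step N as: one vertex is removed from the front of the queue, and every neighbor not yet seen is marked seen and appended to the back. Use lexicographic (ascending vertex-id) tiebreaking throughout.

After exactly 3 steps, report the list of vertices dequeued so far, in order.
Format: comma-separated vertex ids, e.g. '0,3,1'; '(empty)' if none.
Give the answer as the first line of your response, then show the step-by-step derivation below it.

2,3,0

step 1: dequeue 2; queue=[3]; order=2
step 2: dequeue 3; queue=[0,1,4]; order=2,3
step 3: dequeue 0; queue=[1,4]; order=2,3,0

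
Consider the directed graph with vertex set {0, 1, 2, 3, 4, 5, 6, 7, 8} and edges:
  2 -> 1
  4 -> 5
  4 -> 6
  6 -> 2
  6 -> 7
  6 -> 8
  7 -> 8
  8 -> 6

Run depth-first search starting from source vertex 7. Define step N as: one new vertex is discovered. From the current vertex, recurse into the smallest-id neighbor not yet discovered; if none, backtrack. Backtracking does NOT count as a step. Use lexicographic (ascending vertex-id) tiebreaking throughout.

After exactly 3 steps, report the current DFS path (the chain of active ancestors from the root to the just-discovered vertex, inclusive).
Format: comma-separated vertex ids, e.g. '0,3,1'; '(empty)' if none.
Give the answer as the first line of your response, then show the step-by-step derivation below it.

7,8,6

step 1: discover 7; path=7; order=7
step 2: discover 8; path=7>8; order=7,8
step 3: discover 6; path=7>8>6; order=7,8,6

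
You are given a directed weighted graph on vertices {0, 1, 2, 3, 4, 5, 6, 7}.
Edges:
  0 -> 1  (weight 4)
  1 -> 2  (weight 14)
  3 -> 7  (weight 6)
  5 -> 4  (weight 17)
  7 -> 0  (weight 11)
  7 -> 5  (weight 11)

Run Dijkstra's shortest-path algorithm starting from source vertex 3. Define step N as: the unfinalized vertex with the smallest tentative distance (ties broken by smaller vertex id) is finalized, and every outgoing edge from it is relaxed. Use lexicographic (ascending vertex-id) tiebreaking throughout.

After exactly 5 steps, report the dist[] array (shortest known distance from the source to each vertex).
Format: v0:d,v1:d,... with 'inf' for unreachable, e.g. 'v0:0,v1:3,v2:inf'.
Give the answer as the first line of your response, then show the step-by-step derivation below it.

v0:17,v1:21,v2:35,v3:0,v4:34,v5:17,v6:inf,v7:6

step 1: dist = v0:inf,v1:inf,v2:inf,v3:0,v4:inf,v5:inf,v6:inf,v7:6
step 2: dist = v0:17,v1:inf,v2:inf,v3:0,v4:inf,v5:17,v6:inf,v7:6
step 3: dist = v0:17,v1:21,v2:inf,v3:0,v4:inf,v5:17,v6:inf,v7:6
step 4: dist = v0:17,v1:21,v2:inf,v3:0,v4:34,v5:17,v6:inf,v7:6
step 5: dist = v0:17,v1:21,v2:35,v3:0,v4:34,v5:17,v6:inf,v7:6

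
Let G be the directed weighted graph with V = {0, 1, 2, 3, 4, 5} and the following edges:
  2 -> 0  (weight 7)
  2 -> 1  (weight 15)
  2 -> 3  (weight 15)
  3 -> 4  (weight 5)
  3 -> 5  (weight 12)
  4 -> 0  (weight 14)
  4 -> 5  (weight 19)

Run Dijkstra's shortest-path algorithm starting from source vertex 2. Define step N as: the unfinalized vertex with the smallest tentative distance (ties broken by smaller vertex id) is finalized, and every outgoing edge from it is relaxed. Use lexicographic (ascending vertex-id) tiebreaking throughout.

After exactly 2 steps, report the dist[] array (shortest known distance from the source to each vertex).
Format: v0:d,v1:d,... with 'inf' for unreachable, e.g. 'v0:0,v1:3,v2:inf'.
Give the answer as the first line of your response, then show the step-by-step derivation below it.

v0:7,v1:15,v2:0,v3:15,v4:inf,v5:inf

step 1: dist = v0:7,v1:15,v2:0,v3:15,v4:inf,v5:inf
step 2: dist = v0:7,v1:15,v2:0,v3:15,v4:inf,v5:inf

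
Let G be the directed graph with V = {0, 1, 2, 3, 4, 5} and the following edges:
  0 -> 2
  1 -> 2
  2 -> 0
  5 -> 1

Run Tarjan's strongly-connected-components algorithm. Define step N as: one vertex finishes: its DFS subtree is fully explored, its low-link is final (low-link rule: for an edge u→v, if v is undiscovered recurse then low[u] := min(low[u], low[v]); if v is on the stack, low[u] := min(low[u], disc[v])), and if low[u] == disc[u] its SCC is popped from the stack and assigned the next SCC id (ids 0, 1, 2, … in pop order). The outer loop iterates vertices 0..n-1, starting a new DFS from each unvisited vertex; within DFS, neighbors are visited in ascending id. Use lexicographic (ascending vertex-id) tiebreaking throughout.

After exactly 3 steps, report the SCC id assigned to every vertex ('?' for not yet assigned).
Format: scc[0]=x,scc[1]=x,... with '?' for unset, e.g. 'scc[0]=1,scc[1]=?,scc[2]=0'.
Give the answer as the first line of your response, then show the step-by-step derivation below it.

scc[0]=0,scc[1]=1,scc[2]=0,scc[3]=?,scc[4]=?,scc[5]=?

step 1: low=(low[0]=0,low[1]=?,low[2]=0,low[3]=?,low[4]=?,low[5]=?); scc=(scc[0]=?,scc[1]=?,scc[2]=?,scc[3]=?,scc[4]=?,scc[5]=?)
step 2: low=(low[0]=0,low[1]=?,low[2]=0,low[3]=?,low[4]=?,low[5]=?); scc=(scc[0]=0,scc[1]=?,scc[2]=0,scc[3]=?,scc[4]=?,scc[5]=?)
step 3: low=(low[0]=0,low[1]=2,low[2]=0,low[3]=?,low[4]=?,low[5]=?); scc=(scc[0]=0,scc[1]=1,scc[2]=0,scc[3]=?,scc[4]=?,scc[5]=?)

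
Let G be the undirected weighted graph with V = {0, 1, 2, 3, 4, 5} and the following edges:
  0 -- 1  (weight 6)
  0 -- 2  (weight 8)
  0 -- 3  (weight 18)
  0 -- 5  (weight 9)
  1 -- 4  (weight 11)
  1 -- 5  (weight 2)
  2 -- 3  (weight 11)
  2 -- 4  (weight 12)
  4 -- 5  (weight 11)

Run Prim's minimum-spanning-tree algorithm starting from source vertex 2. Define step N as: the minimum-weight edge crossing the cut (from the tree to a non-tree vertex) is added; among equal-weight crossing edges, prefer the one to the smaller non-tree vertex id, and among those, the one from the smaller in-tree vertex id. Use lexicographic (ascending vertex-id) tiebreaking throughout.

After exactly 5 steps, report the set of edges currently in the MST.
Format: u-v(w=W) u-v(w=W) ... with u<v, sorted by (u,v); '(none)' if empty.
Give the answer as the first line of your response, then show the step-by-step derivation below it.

0-1(w=6) 0-2(w=8) 1-4(w=11) 1-5(w=2) 2-3(w=11)

step 1: add edge 0-2 (w=8); MST = {0-2(w=8)}
step 2: add edge 0-1 (w=6); MST = {0-1(w=6) 0-2(w=8)}
step 3: add edge 1-5 (w=2); MST = {0-1(w=6) 0-2(w=8) 1-5(w=2)}
step 4: add edge 2-3 (w=11); MST = {0-1(w=6) 0-2(w=8) 1-5(w=2) 2-3(w=11)}
step 5: add edge 1-4 (w=11); MST = {0-1(w=6) 0-2(w=8) 1-4(w=11) 1-5(w=2) 2-3(w=11)}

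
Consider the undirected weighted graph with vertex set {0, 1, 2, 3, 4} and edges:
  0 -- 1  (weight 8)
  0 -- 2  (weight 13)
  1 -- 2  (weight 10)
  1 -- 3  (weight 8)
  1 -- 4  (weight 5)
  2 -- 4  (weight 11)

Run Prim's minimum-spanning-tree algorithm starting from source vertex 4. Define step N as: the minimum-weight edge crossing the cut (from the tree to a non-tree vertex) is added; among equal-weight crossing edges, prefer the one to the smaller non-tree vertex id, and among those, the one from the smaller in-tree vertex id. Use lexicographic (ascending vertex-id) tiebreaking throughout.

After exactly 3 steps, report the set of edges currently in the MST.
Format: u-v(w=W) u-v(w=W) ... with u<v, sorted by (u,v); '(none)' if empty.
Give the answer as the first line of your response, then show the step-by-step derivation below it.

0-1(w=8) 1-3(w=8) 1-4(w=5)

step 1: add edge 1-4 (w=5); MST = {1-4(w=5)}
step 2: add edge 0-1 (w=8); MST = {0-1(w=8) 1-4(w=5)}
step 3: add edge 1-3 (w=8); MST = {0-1(w=8) 1-3(w=8) 1-4(w=5)}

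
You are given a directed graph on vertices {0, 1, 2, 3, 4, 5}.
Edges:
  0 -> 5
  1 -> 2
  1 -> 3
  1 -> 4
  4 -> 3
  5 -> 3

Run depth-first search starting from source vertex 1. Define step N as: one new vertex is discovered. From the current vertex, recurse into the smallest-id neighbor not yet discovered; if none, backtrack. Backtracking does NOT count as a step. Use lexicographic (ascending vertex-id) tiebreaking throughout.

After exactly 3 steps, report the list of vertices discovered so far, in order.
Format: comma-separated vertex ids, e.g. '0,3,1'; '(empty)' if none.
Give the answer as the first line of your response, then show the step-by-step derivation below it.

1,2,3

step 1: discover 1; path=1; order=1
step 2: discover 2; path=1>2; order=1,2
step 3: discover 3; path=1>3; order=1,2,3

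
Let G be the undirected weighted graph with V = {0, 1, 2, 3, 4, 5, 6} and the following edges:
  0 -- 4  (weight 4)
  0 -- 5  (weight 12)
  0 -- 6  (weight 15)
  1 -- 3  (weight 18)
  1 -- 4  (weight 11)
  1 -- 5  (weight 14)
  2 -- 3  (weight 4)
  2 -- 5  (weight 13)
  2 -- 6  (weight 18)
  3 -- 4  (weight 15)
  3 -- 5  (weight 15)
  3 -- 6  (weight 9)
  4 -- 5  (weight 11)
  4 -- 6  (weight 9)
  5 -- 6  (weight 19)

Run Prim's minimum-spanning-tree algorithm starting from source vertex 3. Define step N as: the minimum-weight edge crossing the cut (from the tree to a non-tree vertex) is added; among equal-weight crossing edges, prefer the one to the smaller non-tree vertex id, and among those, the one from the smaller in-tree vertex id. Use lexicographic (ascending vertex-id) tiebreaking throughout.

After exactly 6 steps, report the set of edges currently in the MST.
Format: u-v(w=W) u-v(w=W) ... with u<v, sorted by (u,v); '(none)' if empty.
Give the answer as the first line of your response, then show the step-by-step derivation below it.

0-4(w=4) 1-4(w=11) 2-3(w=4) 3-6(w=9) 4-5(w=11) 4-6(w=9)

step 1: add edge 2-3 (w=4); MST = {2-3(w=4)}
step 2: add edge 3-6 (w=9); MST = {2-3(w=4) 3-6(w=9)}
step 3: add edge 4-6 (w=9); MST = {2-3(w=4) 3-6(w=9) 4-6(w=9)}
step 4: add edge 0-4 (w=4); MST = {0-4(w=4) 2-3(w=4) 3-6(w=9) 4-6(w=9)}
step 5: add edge 1-4 (w=11); MST = {0-4(w=4) 1-4(w=11) 2-3(w=4) 3-6(w=9) 4-6(w=9)}
step 6: add edge 4-5 (w=11); MST = {0-4(w=4) 1-4(w=11) 2-3(w=4) 3-6(w=9) 4-5(w=11) 4-6(w=9)}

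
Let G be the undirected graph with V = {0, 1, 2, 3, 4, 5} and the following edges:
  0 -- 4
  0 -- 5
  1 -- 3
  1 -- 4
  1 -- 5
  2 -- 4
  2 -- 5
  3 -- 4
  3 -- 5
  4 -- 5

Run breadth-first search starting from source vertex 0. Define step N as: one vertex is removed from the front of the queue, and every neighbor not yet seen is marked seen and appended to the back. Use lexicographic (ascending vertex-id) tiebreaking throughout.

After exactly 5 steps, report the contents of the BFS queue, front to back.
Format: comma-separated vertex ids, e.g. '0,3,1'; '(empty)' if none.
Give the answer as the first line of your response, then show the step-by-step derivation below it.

3

step 1: dequeue 0; queue=[4,5]; order=0
step 2: dequeue 4; queue=[5,1,2,3]; order=0,4
step 3: dequeue 5; queue=[1,2,3]; order=0,4,5
step 4: dequeue 1; queue=[2,3]; order=0,4,5,1
step 5: dequeue 2; queue=[3]; order=0,4,5,1,2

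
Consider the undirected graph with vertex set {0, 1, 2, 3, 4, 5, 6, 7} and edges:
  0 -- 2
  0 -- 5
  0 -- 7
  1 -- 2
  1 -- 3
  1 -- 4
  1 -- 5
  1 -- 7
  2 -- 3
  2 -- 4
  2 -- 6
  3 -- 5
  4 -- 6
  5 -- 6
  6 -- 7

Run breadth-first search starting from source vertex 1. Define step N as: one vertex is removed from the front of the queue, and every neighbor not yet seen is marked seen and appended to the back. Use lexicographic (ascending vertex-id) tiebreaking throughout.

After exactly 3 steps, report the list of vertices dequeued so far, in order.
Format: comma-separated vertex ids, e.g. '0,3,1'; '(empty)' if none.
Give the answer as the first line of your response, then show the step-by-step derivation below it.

1,2,3

step 1: dequeue 1; queue=[2,3,4,5,7]; order=1
step 2: dequeue 2; queue=[3,4,5,7,0,6]; order=1,2
step 3: dequeue 3; queue=[4,5,7,0,6]; order=1,2,3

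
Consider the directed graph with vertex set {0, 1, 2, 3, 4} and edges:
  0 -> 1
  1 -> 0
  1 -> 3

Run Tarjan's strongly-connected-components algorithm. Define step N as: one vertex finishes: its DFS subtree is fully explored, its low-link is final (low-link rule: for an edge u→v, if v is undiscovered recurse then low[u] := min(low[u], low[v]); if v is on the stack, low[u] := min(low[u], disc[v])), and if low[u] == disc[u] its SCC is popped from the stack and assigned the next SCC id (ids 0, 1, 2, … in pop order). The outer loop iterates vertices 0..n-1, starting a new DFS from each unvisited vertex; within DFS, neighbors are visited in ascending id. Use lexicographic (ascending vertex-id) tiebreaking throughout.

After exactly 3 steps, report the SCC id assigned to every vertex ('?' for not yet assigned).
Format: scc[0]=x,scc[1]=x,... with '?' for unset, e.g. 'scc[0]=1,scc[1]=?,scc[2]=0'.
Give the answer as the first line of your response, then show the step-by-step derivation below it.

scc[0]=1,scc[1]=1,scc[2]=?,scc[3]=0,scc[4]=?

step 1: low=(low[0]=0,low[1]=0,low[2]=?,low[3]=2,low[4]=?); scc=(scc[0]=?,scc[1]=?,scc[2]=?,scc[3]=0,scc[4]=?)
step 2: low=(low[0]=0,low[1]=0,low[2]=?,low[3]=2,low[4]=?); scc=(scc[0]=?,scc[1]=?,scc[2]=?,scc[3]=0,scc[4]=?)
step 3: low=(low[0]=0,low[1]=0,low[2]=?,low[3]=2,low[4]=?); scc=(scc[0]=1,scc[1]=1,scc[2]=?,scc[3]=0,scc[4]=?)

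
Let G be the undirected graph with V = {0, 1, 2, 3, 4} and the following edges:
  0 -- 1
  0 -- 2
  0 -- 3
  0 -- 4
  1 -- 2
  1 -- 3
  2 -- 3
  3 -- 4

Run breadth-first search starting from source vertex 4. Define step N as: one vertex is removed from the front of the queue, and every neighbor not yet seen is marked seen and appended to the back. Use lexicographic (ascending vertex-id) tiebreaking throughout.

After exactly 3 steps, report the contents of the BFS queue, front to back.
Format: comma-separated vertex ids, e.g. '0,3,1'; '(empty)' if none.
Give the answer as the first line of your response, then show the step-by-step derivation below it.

1,2

step 1: dequeue 4; queue=[0,3]; order=4
step 2: dequeue 0; queue=[3,1,2]; order=4,0
step 3: dequeue 3; queue=[1,2]; order=4,0,3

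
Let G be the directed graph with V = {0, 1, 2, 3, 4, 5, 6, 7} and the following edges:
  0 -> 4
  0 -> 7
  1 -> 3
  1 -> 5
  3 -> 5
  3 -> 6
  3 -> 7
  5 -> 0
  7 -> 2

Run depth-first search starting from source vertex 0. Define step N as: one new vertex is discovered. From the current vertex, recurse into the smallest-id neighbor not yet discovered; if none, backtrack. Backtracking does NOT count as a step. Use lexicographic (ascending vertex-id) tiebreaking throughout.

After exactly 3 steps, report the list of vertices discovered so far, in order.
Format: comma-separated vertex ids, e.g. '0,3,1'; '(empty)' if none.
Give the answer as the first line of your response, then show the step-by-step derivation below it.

0,4,7

step 1: discover 0; path=0; order=0
step 2: discover 4; path=0>4; order=0,4
step 3: discover 7; path=0>7; order=0,4,7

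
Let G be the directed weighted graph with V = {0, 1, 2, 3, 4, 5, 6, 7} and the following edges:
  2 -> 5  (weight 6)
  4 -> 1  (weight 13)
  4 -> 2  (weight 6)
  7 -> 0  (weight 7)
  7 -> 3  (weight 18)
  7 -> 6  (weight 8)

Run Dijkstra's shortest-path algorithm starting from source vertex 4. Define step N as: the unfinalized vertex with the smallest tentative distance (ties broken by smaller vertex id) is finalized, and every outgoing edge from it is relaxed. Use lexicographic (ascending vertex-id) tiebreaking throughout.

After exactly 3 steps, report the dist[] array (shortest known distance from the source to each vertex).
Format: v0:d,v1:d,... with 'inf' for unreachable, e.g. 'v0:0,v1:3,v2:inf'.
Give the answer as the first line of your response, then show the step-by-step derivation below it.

v0:inf,v1:13,v2:6,v3:inf,v4:0,v5:12,v6:inf,v7:inf

step 1: dist = v0:inf,v1:13,v2:6,v3:inf,v4:0,v5:inf,v6:inf,v7:inf
step 2: dist = v0:inf,v1:13,v2:6,v3:inf,v4:0,v5:12,v6:inf,v7:inf
step 3: dist = v0:inf,v1:13,v2:6,v3:inf,v4:0,v5:12,v6:inf,v7:inf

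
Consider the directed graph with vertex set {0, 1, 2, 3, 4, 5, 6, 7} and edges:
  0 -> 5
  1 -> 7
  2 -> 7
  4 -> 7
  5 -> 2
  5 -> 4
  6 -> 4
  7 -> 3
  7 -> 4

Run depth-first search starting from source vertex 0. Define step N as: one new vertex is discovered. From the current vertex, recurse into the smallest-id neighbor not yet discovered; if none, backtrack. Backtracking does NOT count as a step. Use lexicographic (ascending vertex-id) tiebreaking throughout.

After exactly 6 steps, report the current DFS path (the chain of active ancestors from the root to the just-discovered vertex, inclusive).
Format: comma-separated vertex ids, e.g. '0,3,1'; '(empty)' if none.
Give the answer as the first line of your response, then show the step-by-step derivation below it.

0,5,2,7,4

step 1: discover 0; path=0; order=0
step 2: discover 5; path=0>5; order=0,5
step 3: discover 2; path=0>5>2; order=0,5,2
step 4: discover 7; path=0>5>2>7; order=0,5,2,7
step 5: discover 3; path=0>5>2>7>3; order=0,5,2,7,3
step 6: discover 4; path=0>5>2>7>4; order=0,5,2,7,3,4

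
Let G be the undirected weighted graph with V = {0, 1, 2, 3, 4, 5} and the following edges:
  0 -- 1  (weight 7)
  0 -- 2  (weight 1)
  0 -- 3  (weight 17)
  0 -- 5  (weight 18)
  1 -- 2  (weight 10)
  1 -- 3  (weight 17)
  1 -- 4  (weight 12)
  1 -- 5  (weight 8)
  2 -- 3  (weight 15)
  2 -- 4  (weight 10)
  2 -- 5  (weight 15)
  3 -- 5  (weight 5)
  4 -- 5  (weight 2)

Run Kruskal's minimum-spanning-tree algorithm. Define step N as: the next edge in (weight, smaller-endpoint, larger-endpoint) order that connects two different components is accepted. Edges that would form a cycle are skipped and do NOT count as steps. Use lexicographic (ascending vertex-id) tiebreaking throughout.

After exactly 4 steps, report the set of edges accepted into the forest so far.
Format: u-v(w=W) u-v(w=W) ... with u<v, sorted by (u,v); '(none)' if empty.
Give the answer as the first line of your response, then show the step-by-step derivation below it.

0-1(w=7) 0-2(w=1) 3-5(w=5) 4-5(w=2)

step 1: add edge 0-2 (w=1); MST = {0-2(w=1)}
step 2: add edge 4-5 (w=2); MST = {0-2(w=1) 4-5(w=2)}
step 3: add edge 3-5 (w=5); MST = {0-2(w=1) 3-5(w=5) 4-5(w=2)}
step 4: add edge 0-1 (w=7); MST = {0-1(w=7) 0-2(w=1) 3-5(w=5) 4-5(w=2)}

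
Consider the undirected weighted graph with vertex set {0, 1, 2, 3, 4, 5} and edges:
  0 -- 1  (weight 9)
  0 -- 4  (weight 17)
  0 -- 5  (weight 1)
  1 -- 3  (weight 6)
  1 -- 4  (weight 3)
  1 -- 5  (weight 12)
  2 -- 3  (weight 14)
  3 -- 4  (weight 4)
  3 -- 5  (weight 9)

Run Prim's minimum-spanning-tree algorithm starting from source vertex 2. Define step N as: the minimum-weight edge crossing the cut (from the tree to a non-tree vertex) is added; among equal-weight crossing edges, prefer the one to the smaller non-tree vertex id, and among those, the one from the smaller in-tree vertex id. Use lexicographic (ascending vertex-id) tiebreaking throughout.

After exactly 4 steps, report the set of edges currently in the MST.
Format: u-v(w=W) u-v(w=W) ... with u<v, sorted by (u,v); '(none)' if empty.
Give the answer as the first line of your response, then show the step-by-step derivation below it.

0-1(w=9) 1-4(w=3) 2-3(w=14) 3-4(w=4)

step 1: add edge 2-3 (w=14); MST = {2-3(w=14)}
step 2: add edge 3-4 (w=4); MST = {2-3(w=14) 3-4(w=4)}
step 3: add edge 1-4 (w=3); MST = {1-4(w=3) 2-3(w=14) 3-4(w=4)}
step 4: add edge 0-1 (w=9); MST = {0-1(w=9) 1-4(w=3) 2-3(w=14) 3-4(w=4)}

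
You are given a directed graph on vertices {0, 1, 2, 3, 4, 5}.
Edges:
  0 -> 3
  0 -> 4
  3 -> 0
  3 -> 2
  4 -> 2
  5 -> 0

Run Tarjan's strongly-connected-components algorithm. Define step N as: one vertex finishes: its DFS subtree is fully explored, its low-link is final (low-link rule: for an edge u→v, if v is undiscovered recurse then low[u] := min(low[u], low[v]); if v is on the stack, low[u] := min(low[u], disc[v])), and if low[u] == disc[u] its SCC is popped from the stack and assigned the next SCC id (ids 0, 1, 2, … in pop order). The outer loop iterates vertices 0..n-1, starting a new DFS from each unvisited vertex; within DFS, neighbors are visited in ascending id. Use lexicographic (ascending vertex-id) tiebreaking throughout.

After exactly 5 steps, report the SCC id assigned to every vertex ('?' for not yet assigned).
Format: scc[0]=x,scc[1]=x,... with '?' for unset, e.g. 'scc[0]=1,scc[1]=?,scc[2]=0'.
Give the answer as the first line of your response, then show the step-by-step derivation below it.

scc[0]=2,scc[1]=3,scc[2]=0,scc[3]=2,scc[4]=1,scc[5]=?

step 1: low=(low[0]=0,low[1]=?,low[2]=2,low[3]=0,low[4]=?,low[5]=?); scc=(scc[0]=?,scc[1]=?,scc[2]=0,scc[3]=?,scc[4]=?,scc[5]=?)
step 2: low=(low[0]=0,low[1]=?,low[2]=2,low[3]=0,low[4]=?,low[5]=?); scc=(scc[0]=?,scc[1]=?,scc[2]=0,scc[3]=?,scc[4]=?,scc[5]=?)
step 3: low=(low[0]=0,low[1]=?,low[2]=2,low[3]=0,low[4]=3,low[5]=?); scc=(scc[0]=?,scc[1]=?,scc[2]=0,scc[3]=?,scc[4]=1,scc[5]=?)
step 4: low=(low[0]=0,low[1]=?,low[2]=2,low[3]=0,low[4]=3,low[5]=?); scc=(scc[0]=2,scc[1]=?,scc[2]=0,scc[3]=2,scc[4]=1,scc[5]=?)
step 5: low=(low[0]=0,low[1]=4,low[2]=2,low[3]=0,low[4]=3,low[5]=?); scc=(scc[0]=2,scc[1]=3,scc[2]=0,scc[3]=2,scc[4]=1,scc[5]=?)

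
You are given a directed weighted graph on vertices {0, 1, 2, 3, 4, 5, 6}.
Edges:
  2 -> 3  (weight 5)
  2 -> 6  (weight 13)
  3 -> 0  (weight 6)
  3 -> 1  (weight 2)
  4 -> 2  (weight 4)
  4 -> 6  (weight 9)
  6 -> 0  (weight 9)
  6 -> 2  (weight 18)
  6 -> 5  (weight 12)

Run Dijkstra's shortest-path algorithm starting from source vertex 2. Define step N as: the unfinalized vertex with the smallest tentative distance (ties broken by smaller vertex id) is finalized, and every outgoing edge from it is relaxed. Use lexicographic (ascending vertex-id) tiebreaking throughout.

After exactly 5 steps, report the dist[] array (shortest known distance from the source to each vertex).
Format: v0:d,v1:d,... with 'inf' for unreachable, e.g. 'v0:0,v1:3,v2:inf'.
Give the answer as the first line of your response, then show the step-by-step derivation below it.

v0:11,v1:7,v2:0,v3:5,v4:inf,v5:25,v6:13

step 1: dist = v0:inf,v1:inf,v2:0,v3:5,v4:inf,v5:inf,v6:13
step 2: dist = v0:11,v1:7,v2:0,v3:5,v4:inf,v5:inf,v6:13
step 3: dist = v0:11,v1:7,v2:0,v3:5,v4:inf,v5:inf,v6:13
step 4: dist = v0:11,v1:7,v2:0,v3:5,v4:inf,v5:inf,v6:13
step 5: dist = v0:11,v1:7,v2:0,v3:5,v4:inf,v5:25,v6:13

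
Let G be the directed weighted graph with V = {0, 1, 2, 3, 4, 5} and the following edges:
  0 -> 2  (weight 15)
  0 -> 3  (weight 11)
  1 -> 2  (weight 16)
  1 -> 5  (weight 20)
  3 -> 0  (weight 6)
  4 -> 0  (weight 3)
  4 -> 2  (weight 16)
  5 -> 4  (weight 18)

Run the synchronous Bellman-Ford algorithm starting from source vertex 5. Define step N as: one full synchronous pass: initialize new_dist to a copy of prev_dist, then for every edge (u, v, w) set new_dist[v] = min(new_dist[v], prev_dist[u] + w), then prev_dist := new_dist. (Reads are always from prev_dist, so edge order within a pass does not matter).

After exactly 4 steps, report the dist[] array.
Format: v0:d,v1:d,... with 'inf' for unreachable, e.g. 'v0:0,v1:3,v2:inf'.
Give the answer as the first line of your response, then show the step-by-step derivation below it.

v0:21,v1:inf,v2:34,v3:32,v4:18,v5:0

step 1: dist = v0:inf,v1:inf,v2:inf,v3:inf,v4:18,v5:0
step 2: dist = v0:21,v1:inf,v2:34,v3:inf,v4:18,v5:0
step 3: dist = v0:21,v1:inf,v2:34,v3:32,v4:18,v5:0
step 4: dist = v0:21,v1:inf,v2:34,v3:32,v4:18,v5:0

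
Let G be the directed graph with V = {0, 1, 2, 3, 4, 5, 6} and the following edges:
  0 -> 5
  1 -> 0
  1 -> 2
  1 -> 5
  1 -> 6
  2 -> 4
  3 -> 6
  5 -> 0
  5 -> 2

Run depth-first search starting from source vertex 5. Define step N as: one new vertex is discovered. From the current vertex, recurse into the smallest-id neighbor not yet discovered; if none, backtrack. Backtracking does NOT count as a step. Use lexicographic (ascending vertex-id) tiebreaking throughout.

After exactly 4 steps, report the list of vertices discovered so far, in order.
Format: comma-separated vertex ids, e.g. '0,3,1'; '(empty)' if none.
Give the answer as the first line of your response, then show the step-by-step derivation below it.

5,0,2,4

step 1: discover 5; path=5; order=5
step 2: discover 0; path=5>0; order=5,0
step 3: discover 2; path=5>2; order=5,0,2
step 4: discover 4; path=5>2>4; order=5,0,2,4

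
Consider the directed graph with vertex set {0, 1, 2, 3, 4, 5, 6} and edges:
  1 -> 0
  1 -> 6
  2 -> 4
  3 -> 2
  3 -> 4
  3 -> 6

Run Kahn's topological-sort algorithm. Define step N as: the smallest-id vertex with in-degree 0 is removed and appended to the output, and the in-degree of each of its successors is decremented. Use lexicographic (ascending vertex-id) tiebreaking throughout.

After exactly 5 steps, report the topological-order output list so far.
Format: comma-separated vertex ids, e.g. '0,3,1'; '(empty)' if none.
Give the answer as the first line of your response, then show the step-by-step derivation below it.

1,0,3,2,4

step 1: output 1; order=[1]; indeg=(0,0,1,0,2,0,1)
step 2: output 0; order=[1,0]; indeg=(0,0,1,0,2,0,1)
step 3: output 3; order=[1,0,3]; indeg=(0,0,0,0,1,0,0)
step 4: output 2; order=[1,0,3,2]; indeg=(0,0,0,0,0,0,0)
step 5: output 4; order=[1,0,3,2,4]; indeg=(0,0,0,0,0,0,0)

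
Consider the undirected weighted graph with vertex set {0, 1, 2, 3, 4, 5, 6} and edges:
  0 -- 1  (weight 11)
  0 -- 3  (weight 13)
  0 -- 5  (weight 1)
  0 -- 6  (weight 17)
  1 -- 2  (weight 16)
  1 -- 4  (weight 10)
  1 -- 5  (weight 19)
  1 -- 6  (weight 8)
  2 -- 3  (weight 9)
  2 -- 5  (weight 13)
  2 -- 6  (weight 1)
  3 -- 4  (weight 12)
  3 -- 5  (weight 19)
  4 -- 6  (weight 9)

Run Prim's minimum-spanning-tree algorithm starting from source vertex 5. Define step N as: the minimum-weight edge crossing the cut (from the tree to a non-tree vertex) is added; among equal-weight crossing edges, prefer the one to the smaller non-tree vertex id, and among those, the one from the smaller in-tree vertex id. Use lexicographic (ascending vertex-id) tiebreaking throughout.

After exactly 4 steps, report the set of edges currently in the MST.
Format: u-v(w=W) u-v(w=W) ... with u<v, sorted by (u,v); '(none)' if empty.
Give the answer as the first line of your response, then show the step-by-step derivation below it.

0-1(w=11) 0-5(w=1) 1-6(w=8) 2-6(w=1)

step 1: add edge 0-5 (w=1); MST = {0-5(w=1)}
step 2: add edge 0-1 (w=11); MST = {0-1(w=11) 0-5(w=1)}
step 3: add edge 1-6 (w=8); MST = {0-1(w=11) 0-5(w=1) 1-6(w=8)}
step 4: add edge 2-6 (w=1); MST = {0-1(w=11) 0-5(w=1) 1-6(w=8) 2-6(w=1)}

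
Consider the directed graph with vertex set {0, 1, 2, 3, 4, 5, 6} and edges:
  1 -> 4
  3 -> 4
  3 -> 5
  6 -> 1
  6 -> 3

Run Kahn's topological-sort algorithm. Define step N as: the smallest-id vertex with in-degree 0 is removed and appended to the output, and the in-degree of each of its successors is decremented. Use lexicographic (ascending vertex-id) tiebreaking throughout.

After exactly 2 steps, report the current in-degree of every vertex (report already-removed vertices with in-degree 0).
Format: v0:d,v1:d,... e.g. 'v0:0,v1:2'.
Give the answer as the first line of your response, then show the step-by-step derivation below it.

v0:0,v1:1,v2:0,v3:1,v4:2,v5:1,v6:0

step 1: output 0; order=[0]; indeg=(0,1,0,1,2,1,0)
step 2: output 2; order=[0,2]; indeg=(0,1,0,1,2,1,0)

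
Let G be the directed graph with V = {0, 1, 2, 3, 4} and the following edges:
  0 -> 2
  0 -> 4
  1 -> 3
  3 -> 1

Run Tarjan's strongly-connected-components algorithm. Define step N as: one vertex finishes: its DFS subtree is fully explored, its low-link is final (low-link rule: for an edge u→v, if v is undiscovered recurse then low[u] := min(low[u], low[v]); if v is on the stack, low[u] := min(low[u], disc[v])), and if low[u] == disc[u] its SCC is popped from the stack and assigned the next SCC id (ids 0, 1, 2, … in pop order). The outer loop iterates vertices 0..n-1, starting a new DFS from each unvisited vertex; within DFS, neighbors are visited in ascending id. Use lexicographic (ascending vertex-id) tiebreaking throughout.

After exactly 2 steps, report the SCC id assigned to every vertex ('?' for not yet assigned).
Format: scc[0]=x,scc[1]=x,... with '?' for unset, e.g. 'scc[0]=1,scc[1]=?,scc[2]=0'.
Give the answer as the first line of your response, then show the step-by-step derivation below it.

scc[0]=?,scc[1]=?,scc[2]=0,scc[3]=?,scc[4]=1

step 1: low=(low[0]=0,low[1]=?,low[2]=1,low[3]=?,low[4]=?); scc=(scc[0]=?,scc[1]=?,scc[2]=0,scc[3]=?,scc[4]=?)
step 2: low=(low[0]=0,low[1]=?,low[2]=1,low[3]=?,low[4]=2); scc=(scc[0]=?,scc[1]=?,scc[2]=0,scc[3]=?,scc[4]=1)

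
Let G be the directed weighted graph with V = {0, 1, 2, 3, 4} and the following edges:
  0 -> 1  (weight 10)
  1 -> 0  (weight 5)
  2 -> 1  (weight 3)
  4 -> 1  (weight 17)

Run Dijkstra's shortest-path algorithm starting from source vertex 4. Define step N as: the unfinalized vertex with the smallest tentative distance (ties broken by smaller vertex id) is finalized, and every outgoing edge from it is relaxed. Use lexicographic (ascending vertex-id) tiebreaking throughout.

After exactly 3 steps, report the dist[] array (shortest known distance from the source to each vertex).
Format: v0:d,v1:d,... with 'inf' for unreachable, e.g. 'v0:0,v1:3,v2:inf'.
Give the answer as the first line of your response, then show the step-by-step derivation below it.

v0:22,v1:17,v2:inf,v3:inf,v4:0

step 1: dist = v0:inf,v1:17,v2:inf,v3:inf,v4:0
step 2: dist = v0:22,v1:17,v2:inf,v3:inf,v4:0
step 3: dist = v0:22,v1:17,v2:inf,v3:inf,v4:0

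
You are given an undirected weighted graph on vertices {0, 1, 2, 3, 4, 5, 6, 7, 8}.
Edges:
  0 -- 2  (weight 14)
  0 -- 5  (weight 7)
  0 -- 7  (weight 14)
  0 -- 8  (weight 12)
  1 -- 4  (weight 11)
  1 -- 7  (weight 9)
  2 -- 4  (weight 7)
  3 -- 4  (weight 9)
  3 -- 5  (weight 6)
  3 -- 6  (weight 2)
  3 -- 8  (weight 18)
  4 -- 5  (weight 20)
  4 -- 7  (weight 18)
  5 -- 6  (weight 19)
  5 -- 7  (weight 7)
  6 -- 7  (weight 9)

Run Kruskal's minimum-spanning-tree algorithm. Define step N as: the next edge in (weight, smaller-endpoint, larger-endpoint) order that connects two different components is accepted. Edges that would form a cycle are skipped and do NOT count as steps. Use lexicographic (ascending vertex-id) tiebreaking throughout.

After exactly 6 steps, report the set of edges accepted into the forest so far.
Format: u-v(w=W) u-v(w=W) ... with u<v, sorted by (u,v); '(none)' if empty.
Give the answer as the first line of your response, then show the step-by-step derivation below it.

0-5(w=7) 1-7(w=9) 2-4(w=7) 3-5(w=6) 3-6(w=2) 5-7(w=7)

step 1: add edge 3-6 (w=2); MST = {3-6(w=2)}
step 2: add edge 3-5 (w=6); MST = {3-5(w=6) 3-6(w=2)}
step 3: add edge 0-5 (w=7); MST = {0-5(w=7) 3-5(w=6) 3-6(w=2)}
step 4: add edge 2-4 (w=7); MST = {0-5(w=7) 2-4(w=7) 3-5(w=6) 3-6(w=2)}
step 5: add edge 5-7 (w=7); MST = {0-5(w=7) 2-4(w=7) 3-5(w=6) 3-6(w=2) 5-7(w=7)}
step 6: add edge 1-7 (w=9); MST = {0-5(w=7) 1-7(w=9) 2-4(w=7) 3-5(w=6) 3-6(w=2) 5-7(w=7)}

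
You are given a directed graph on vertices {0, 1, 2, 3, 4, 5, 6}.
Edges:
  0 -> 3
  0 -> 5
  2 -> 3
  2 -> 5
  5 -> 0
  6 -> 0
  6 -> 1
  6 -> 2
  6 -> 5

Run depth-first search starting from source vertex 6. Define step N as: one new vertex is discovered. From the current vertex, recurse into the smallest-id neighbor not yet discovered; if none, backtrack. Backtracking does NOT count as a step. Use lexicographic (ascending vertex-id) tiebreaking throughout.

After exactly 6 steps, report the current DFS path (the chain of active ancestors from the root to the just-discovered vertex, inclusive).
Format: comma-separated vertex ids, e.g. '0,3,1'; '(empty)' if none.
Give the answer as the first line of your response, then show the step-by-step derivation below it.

6,2

step 1: discover 6; path=6; order=6
step 2: discover 0; path=6>0; order=6,0
step 3: discover 3; path=6>0>3; order=6,0,3
step 4: discover 5; path=6>0>5; order=6,0,3,5
step 5: discover 1; path=6>1; order=6,0,3,5,1
step 6: discover 2; path=6>2; order=6,0,3,5,1,2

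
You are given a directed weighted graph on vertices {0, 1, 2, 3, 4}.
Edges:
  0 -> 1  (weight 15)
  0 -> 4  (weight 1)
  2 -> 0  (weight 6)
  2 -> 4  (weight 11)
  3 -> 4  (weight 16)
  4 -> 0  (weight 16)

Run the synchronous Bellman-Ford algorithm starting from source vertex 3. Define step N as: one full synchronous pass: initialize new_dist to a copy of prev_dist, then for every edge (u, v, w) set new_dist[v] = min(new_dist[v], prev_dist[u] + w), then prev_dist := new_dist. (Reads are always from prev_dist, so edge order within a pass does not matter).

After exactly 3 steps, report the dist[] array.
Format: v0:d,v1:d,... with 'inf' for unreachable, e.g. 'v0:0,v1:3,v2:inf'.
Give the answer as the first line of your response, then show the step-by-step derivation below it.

v0:32,v1:47,v2:inf,v3:0,v4:16

step 1: dist = v0:inf,v1:inf,v2:inf,v3:0,v4:16
step 2: dist = v0:32,v1:inf,v2:inf,v3:0,v4:16
step 3: dist = v0:32,v1:47,v2:inf,v3:0,v4:16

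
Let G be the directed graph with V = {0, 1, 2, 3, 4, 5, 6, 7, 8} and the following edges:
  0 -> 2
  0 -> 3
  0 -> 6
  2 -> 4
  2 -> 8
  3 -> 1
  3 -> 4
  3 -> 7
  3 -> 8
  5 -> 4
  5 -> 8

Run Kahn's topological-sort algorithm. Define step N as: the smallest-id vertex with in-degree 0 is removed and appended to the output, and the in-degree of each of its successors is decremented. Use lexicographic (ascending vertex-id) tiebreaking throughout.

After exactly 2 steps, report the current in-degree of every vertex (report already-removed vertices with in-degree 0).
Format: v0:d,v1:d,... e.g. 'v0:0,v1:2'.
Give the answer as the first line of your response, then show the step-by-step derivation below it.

v0:0,v1:1,v2:0,v3:0,v4:2,v5:0,v6:0,v7:1,v8:2

step 1: output 0; order=[0]; indeg=(0,1,0,0,3,0,0,1,3)
step 2: output 2; order=[0,2]; indeg=(0,1,0,0,2,0,0,1,2)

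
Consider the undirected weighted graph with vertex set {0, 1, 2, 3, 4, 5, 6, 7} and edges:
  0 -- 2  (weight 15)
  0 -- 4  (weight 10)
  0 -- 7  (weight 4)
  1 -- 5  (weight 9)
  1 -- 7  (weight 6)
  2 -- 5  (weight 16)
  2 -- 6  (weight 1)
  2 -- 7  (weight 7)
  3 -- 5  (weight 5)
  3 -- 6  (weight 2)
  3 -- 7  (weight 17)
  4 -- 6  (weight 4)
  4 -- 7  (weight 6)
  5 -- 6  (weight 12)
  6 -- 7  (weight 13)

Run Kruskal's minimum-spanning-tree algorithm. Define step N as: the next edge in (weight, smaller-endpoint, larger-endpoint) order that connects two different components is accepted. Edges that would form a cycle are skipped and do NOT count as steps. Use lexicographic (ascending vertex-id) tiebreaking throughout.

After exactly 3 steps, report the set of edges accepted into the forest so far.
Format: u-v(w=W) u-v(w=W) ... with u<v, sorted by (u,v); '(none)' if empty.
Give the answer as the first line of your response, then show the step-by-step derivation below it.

0-7(w=4) 2-6(w=1) 3-6(w=2)

step 1: add edge 2-6 (w=1); MST = {2-6(w=1)}
step 2: add edge 3-6 (w=2); MST = {2-6(w=1) 3-6(w=2)}
step 3: add edge 0-7 (w=4); MST = {0-7(w=4) 2-6(w=1) 3-6(w=2)}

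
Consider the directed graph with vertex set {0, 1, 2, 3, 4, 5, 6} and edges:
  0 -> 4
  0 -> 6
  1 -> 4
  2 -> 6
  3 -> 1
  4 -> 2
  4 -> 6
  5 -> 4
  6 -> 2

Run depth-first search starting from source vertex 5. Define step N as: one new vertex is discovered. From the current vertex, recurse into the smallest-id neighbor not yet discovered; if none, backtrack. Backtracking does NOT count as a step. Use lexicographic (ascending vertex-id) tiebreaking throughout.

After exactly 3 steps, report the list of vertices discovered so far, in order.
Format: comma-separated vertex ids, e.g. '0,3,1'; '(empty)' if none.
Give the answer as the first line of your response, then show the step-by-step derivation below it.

5,4,2

step 1: discover 5; path=5; order=5
step 2: discover 4; path=5>4; order=5,4
step 3: discover 2; path=5>4>2; order=5,4,2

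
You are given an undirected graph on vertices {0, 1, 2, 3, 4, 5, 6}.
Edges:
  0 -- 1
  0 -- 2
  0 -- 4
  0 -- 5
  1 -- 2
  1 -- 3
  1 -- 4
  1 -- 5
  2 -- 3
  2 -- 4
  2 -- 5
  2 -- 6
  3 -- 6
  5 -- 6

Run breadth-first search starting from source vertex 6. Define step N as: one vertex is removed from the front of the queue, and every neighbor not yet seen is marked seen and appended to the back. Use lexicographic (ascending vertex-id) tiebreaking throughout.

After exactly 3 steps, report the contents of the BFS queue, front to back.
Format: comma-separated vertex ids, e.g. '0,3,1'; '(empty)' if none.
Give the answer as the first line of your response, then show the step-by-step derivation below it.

5,0,1,4

step 1: dequeue 6; queue=[2,3,5]; order=6
step 2: dequeue 2; queue=[3,5,0,1,4]; order=6,2
step 3: dequeue 3; queue=[5,0,1,4]; order=6,2,3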